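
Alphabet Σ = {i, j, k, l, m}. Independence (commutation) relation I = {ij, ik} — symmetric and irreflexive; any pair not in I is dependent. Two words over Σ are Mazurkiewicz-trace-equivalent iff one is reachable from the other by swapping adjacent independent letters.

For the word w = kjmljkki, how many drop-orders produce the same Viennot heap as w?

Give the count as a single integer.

4

drop 0:k onto floor
drop 1:j onto {0:k}
drop 2:m onto {1:j}
drop 3:l onto {2:m}
drop 4:j onto {3:l}
drop 5:k onto {4:j}
drop 6:k onto {5:k}
drop 7:i onto {3:l}
ground layer = {0:k}
drop-orders for the pieces not yet dropped (sum over which currently-grounded one goes next):
  1 to go: {6} 1  {7} 1
  2 to go: {5,6} 1  {6,7} 2
  3 to go: {4,5,6} 1  {5,6,7} 3
  4 to go: {4,5,6,7} 4
  5 to go: {3,4,5,6,7} 4
  6 to go: {2,3,4,5,6,7} 4
  if 0:k drops first: 4 orders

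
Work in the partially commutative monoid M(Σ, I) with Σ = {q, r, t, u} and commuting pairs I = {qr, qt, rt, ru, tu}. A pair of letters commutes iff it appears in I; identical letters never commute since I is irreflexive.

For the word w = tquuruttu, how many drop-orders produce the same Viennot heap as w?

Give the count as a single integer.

0(t) covers ∅
1(q) covers ∅
2(u) covers 1:q
3(u) covers 2:u
4(r) covers ∅
5(u) covers 3:u
6(t) covers 0:t
7(t) covers 6:t
8(u) covers 5:u
floor of heap: 0:t, 1:q, 4:r
completions by unplaced set U, small U first (add the entries for U minus each lowest piece of U):
  |U|=1: {4}:1  {7}:1  {8}:1
  |U|=2: {4,7}:2  {4,8}:2  {5,8}:1  {6,7}:1  {7,8}:2
  |U|=3: {0,6,7}:1  {3,5,8}:1  {4,5,8}:3  {4,6,7}:3  {4,7,8}:6  {5,7,8}:3  {6,7,8}:3
  |U|=4: {0,4,6,7}:4  {0,6,7,8}:4  {2,3,5,8}:1  {3,4,5,8}:4  {3,5,7,8}:4  {4,5,7,8}:12  {4,6,7,8}:12  {5,6,7,8}:6
  |U|=5: {0,4,6,7,8}:20  {0,5,6,7,8}:10  {1,2,3,5,8}:1  {2,3,4,5,8}:5  {2,3,5,7,8}:5  {3,4,5,7,8}:20  {3,5,6,7,8}:10  {4,5,6,7,8}:30
  |U|=6: {0,3,5,6,7,8}:20  {0,4,5,6,7,8}:60  {1,2,3,4,5,8}:6  {1,2,3,5,7,8}:6  {2,3,4,5,7,8}:30  {2,3,5,6,7,8}:15  {3,4,5,6,7,8}:60
  |U|=7: {0,2,3,5,6,7,8}:35  {0,3,4,5,6,7,8}:140  {1,2,3,4,5,7,8}:42  {1,2,3,5,6,7,8}:21  {2,3,4,5,6,7,8}:105
  start at 0(t): 168
  start at 1(q): 280
  start at 4(r): 56
sum over floor = 504

504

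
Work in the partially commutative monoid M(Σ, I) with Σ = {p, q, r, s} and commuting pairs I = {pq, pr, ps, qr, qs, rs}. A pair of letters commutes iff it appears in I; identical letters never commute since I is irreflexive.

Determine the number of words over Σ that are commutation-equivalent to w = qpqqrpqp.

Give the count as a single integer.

280

#0=q has no predecessor
#1=p has no predecessor
#2=q depends on [0:q]
#3=q depends on [2:q]
#4=r has no predecessor
#5=p depends on [1:p]
#6=q depends on [3:q]
#7=p depends on [5:p]
sources: [0:q, 1:p, 4:r]
N(rest) = Σ N(rest − s) over sources s of rest; N(one piece) = 1:
  size 1 → [4]=1  [6]=1  [7]=1
  size 2 → [3,6]=1  [4,6]=2  [4,7]=2  [5,7]=1  [6,7]=2
  size 3 → [1,5,7]=1  [2,3,6]=1  [3,4,6]=3  [3,6,7]=3  [4,5,7]=3  [4,6,7]=6  [5,6,7]=3
  size 4 → [0,2,3,6]=1  [1,4,5,7]=4  [1,5,6,7]=4  [2,3,4,6]=4  [2,3,6,7]=4  [3,4,6,7]=12  [3,5,6,7]=6  [4,5,6,7]=12
  size 5 → [0,2,3,4,6]=5  [0,2,3,6,7]=5  [1,3,5,6,7]=10  [1,4,5,6,7]=20  [2,3,4,6,7]=20  [2,3,5,6,7]=10  [3,4,5,6,7]=30
  size 6 → [0,2,3,4,6,7]=30  [0,2,3,5,6,7]=15  [1,2,3,5,6,7]=20  [1,3,4,5,6,7]=60  [2,3,4,5,6,7]=60
  first=0(q) contributes 140
  first=1(p) contributes 105
  first=4(r) contributes 35
|[w]| = 280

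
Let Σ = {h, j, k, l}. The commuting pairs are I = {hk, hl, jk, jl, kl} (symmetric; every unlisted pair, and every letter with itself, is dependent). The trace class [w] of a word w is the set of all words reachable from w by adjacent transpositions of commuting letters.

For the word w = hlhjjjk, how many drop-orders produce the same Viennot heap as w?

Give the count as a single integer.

0(h) covers ∅
1(l) covers ∅
2(h) covers 0:h
3(j) covers 2:h
4(j) covers 3:j
5(j) covers 4:j
6(k) covers ∅
floor of heap: 0:h, 1:l, 6:k
completions by unplaced set U, small U first (add the entries for U minus each lowest piece of U):
  |U|=1: {1}:1  {5}:1  {6}:1
  |U|=2: {1,5}:2  {1,6}:2  {4,5}:1  {5,6}:2
  |U|=3: {1,4,5}:3  {1,5,6}:6  {3,4,5}:1  {4,5,6}:3
  |U|=4: {1,3,4,5}:4  {1,4,5,6}:12  {2,3,4,5}:1  {3,4,5,6}:4
  |U|=5: {0,2,3,4,5}:1  {1,2,3,4,5}:5  {1,3,4,5,6}:20  {2,3,4,5,6}:5
  start at 0(h): 30
  start at 1(l): 6
  start at 6(k): 6
sum over floor = 42

42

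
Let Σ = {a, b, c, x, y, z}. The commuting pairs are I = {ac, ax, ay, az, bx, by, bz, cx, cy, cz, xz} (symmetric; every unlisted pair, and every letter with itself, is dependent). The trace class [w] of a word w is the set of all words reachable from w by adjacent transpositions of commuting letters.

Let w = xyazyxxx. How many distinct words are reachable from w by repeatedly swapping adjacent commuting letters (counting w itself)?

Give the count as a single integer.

0(x) covers ∅
1(y) covers 0:x
2(a) covers ∅
3(z) covers 1:y
4(y) covers 3:z
5(x) covers 4:y
6(x) covers 5:x
7(x) covers 6:x
floor of heap: 0:x, 2:a
completions by unplaced set U, small U first (add the entries for U minus each lowest piece of U):
  |U|=1: {2}:1  {7}:1
  |U|=2: {2,7}:2  {6,7}:1
  |U|=3: {2,6,7}:3  {5,6,7}:1
  |U|=4: {2,5,6,7}:4  {4,5,6,7}:1
  |U|=5: {2,4,5,6,7}:5  {3,4,5,6,7}:1
  |U|=6: {1,3,4,5,6,7}:1  {2,3,4,5,6,7}:6
  start at 0(x): 7
  start at 2(a): 1
sum over floor = 8

8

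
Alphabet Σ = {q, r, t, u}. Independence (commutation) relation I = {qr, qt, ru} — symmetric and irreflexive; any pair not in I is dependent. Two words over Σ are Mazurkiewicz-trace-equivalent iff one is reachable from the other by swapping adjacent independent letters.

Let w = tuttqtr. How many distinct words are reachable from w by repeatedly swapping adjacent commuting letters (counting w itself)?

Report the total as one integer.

5

0(t) covers ∅
1(u) covers 0:t
2(t) covers 1:u
3(t) covers 2:t
4(q) covers 1:u
5(t) covers 3:t
6(r) covers 5:t
floor of heap: 0:t
completions by unplaced set U, small U first (add the entries for U minus each lowest piece of U):
  |U|=1: {4}:1  {6}:1
  |U|=2: {4,6}:2  {5,6}:1
  |U|=3: {3,5,6}:1  {4,5,6}:3
  |U|=4: {2,3,5,6}:1  {3,4,5,6}:4
  |U|=5: {2,3,4,5,6}:5
  start at 0(t): 5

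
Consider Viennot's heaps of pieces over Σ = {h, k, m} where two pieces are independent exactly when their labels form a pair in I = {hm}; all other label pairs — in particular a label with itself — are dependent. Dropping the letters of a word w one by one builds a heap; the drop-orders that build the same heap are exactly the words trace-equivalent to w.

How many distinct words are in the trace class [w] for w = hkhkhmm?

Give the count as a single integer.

piece 0:h — minimal
piece 1:k rests on {0:h}
piece 2:h rests on {1:k}
piece 3:k rests on {2:h}
piece 4:h rests on {3:k}
piece 5:m rests on {3:k}
piece 6:m rests on {5:m}
minimal pieces: {0:h}
ways to finish when only these pieces remain (= sum over removing one remaining piece with nothing left below it):
  1 left: {4}→1  {6}→1
  2 left: {4,6}→2  {5,6}→1
  3 left: {4,5,6}→3
  4 left: {3,4,5,6}→3
  5 left: {2,3,4,5,6}→3
  placing 0:h first → 3 extensions

3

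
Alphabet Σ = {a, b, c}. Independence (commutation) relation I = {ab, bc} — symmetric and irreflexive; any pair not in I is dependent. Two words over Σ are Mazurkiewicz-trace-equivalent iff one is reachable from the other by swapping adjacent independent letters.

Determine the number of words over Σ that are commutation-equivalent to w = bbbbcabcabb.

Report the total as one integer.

0(b) covers ∅
1(b) covers 0:b
2(b) covers 1:b
3(b) covers 2:b
4(c) covers ∅
5(a) covers 4:c
6(b) covers 3:b
7(c) covers 5:a
8(a) covers 7:c
9(b) covers 6:b
10(b) covers 9:b
floor of heap: 0:b, 4:c
completions by unplaced set U, small U first (add the entries for U minus each lowest piece of U):
  |U|=1: {8}:1  {10}:1
  |U|=2: {7,8}:1  {8,10}:2  {9,10}:1
  |U|=3: {5,7,8}:1  {6,9,10}:1  {7,8,10}:3  {8,9,10}:3
  |U|=4: {3,6,9,10}:1  {4,5,7,8}:1  {5,7,8,10}:4  {6,8,9,10}:4  {7,8,9,10}:6
  |U|=5: {2,3,6,9,10}:1  {3,6,8,9,10}:5  {4,5,7,8,10}:5  {5,7,8,9,10}:10  {6,7,8,9,10}:10
  |U|=6: {1,2,3,6,9,10}:1  {2,3,6,8,9,10}:6  {3,6,7,8,9,10}:15  {4,5,7,8,9,10}:15  {5,6,7,8,9,10}:20
  |U|=7: {0,1,2,3,6,9,10}:1  {1,2,3,6,8,9,10}:7  {2,3,6,7,8,9,10}:21  {3,5,6,7,8,9,10}:35  {4,5,6,7,8,9,10}:35
  |U|=8: {0,1,2,3,6,8,9,10}:8  {1,2,3,6,7,8,9,10}:28  {2,3,5,6,7,8,9,10}:56  {3,4,5,6,7,8,9,10}:70
  |U|=9: {0,1,2,3,6,7,8,9,10}:36  {1,2,3,5,6,7,8,9,10}:84  {2,3,4,5,6,7,8,9,10}:126
  start at 0(b): 210
  start at 4(c): 120
sum over floor = 330

330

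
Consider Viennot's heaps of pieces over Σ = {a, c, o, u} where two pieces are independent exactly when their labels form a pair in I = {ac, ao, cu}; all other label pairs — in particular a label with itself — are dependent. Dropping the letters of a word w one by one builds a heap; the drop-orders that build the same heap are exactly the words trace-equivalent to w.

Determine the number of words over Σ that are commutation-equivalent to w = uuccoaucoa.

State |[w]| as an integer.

92

piece 0:u — minimal
piece 1:u rests on {0:u}
piece 2:c — minimal
piece 3:c rests on {2:c}
piece 4:o rests on {1:u, 3:c}
piece 5:a rests on {1:u}
piece 6:u rests on {4:o, 5:a}
piece 7:c rests on {4:o}
piece 8:o rests on {6:u, 7:c}
piece 9:a rests on {6:u}
minimal pieces: {0:u, 2:c}
ways to finish when only these pieces remain (= sum over removing one remaining piece with nothing left below it):
  1 left: {8}→1  {9}→1
  2 left: {7,8}→1  {8,9}→2
  3 left: {6,8,9}→2  {7,8,9}→3
  4 left: {5,6,8,9}→2  {6,7,8,9}→5
  5 left: {4,6,7,8,9}→5  {5,6,7,8,9}→7
  6 left: {3,4,6,7,8,9}→5  {4,5,6,7,8,9}→12
  7 left: {1,4,5,6,7,8,9}→12  {2,3,4,6,7,8,9}→5  {3,4,5,6,7,8,9}→17
  8 left: {0,1,4,5,6,7,8,9}→12  {1,3,4,5,6,7,8,9}→29  {2,3,4,5,6,7,8,9}→22
  placing 0:u first → 51 extensions
  placing 2:c first → 41 extensions
total linear extensions = 92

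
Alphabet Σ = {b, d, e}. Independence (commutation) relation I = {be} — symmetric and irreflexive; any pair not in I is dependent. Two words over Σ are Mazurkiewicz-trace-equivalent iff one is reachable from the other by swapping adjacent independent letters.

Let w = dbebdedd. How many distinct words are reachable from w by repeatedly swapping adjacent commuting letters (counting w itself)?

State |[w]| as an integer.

#0=d has no predecessor
#1=b depends on [0:d]
#2=e depends on [0:d]
#3=b depends on [1:b]
#4=d depends on [2:e, 3:b]
#5=e depends on [4:d]
#6=d depends on [5:e]
#7=d depends on [6:d]
sources: [0:d]
N(rest) = Σ N(rest − s) over sources s of rest; N(one piece) = 1:
  size 1 → [7]=1
  size 2 → [6,7]=1
  size 3 → [5,6,7]=1
  size 4 → [4,5,6,7]=1
  size 5 → [2,4,5,6,7]=1  [3,4,5,6,7]=1
  size 6 → [1,3,4,5,6,7]=1  [2,3,4,5,6,7]=2
  first=0(d) contributes 3

3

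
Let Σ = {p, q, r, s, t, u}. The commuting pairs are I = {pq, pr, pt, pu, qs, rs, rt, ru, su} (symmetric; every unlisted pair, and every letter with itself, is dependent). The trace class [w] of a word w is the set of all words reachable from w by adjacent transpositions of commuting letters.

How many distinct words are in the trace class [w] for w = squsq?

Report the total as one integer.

10

#0=s has no predecessor
#1=q has no predecessor
#2=u depends on [1:q]
#3=s depends on [0:s]
#4=q depends on [2:u]
sources: [0:s, 1:q]
N(rest) = Σ N(rest − s) over sources s of rest; N(one piece) = 1:
  size 1 → [3]=1  [4]=1
  size 2 → [0,3]=1  [2,4]=1  [3,4]=2
  size 3 → [0,3,4]=3  [1,2,4]=1  [2,3,4]=3
  first=0(s) contributes 4
  first=1(q) contributes 6
|[w]| = 10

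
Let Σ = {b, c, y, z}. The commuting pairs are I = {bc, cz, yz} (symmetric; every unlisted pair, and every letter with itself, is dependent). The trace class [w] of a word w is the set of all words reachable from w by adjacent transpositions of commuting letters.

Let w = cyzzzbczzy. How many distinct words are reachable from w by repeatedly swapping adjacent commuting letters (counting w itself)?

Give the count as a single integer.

#0=c has no predecessor
#1=y depends on [0:c]
#2=z has no predecessor
#3=z depends on [2:z]
#4=z depends on [3:z]
#5=b depends on [1:y, 4:z]
#6=c depends on [1:y]
#7=z depends on [5:b]
#8=z depends on [7:z]
#9=y depends on [5:b, 6:c]
sources: [0:c, 2:z]
N(rest) = Σ N(rest − s) over sources s of rest; N(one piece) = 1:
  size 1 → [8]=1  [9]=1
  size 2 → [6,9]=1  [7,8]=1  [8,9]=2
  size 3 → [6,8,9]=3  [7,8,9]=3
  size 4 → [5,7,8,9]=3  [6,7,8,9]=6
  size 5 → [4,5,7,8,9]=3  [5,6,7,8,9]=9
  size 6 → [1,5,6,7,8,9]=9  [3,4,5,7,8,9]=3  [4,5,6,7,8,9]=12
  size 7 → [0,1,5,6,7,8,9]=9  [1,4,5,6,7,8,9]=21  [2,3,4,5,7,8,9]=3  [3,4,5,6,7,8,9]=15
  size 8 → [0,1,4,5,6,7,8,9]=30  [1,3,4,5,6,7,8,9]=36  [2,3,4,5,6,7,8,9]=18
  first=0(c) contributes 54
  first=2(z) contributes 66
|[w]| = 120

120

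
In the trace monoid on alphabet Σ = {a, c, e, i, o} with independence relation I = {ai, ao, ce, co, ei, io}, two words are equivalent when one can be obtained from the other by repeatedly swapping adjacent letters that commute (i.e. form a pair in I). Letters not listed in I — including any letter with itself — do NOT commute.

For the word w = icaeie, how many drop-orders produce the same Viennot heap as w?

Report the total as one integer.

4

0(i) covers ∅
1(c) covers 0:i
2(a) covers 1:c
3(e) covers 2:a
4(i) covers 1:c
5(e) covers 3:e
floor of heap: 0:i
completions by unplaced set U, small U first (add the entries for U minus each lowest piece of U):
  |U|=1: {4}:1  {5}:1
  |U|=2: {3,5}:1  {4,5}:2
  |U|=3: {2,3,5}:1  {3,4,5}:3
  |U|=4: {2,3,4,5}:4
  start at 0(i): 4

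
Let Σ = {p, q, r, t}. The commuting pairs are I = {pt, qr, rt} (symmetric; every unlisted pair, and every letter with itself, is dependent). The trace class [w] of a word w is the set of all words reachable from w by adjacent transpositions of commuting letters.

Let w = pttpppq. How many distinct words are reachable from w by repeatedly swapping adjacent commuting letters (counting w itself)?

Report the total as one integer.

15

0(p) covers ∅
1(t) covers ∅
2(t) covers 1:t
3(p) covers 0:p
4(p) covers 3:p
5(p) covers 4:p
6(q) covers 2:t, 5:p
floor of heap: 0:p, 1:t
completions by unplaced set U, small U first (add the entries for U minus each lowest piece of U):
  |U|=1: {6}:1
  |U|=2: {2,6}:1  {5,6}:1
  |U|=3: {1,2,6}:1  {2,5,6}:2  {4,5,6}:1
  |U|=4: {1,2,5,6}:3  {2,4,5,6}:3  {3,4,5,6}:1
  |U|=5: {0,3,4,5,6}:1  {1,2,4,5,6}:6  {2,3,4,5,6}:4
  start at 0(p): 10
  start at 1(t): 5
sum over floor = 15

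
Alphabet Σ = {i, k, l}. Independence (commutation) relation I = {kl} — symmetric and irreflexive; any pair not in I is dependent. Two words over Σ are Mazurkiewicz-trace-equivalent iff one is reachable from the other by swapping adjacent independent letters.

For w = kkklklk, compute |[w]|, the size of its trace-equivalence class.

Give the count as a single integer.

21

drop 0:k onto floor
drop 1:k onto {0:k}
drop 2:k onto {1:k}
drop 3:l onto floor
drop 4:k onto {2:k}
drop 5:l onto {3:l}
drop 6:k onto {4:k}
ground layer = {0:k, 3:l}
drop-orders for the pieces not yet dropped (sum over which currently-grounded one goes next):
  1 to go: {5} 1  {6} 1
  2 to go: {3,5} 1  {4,6} 1  {5,6} 2
  3 to go: {2,4,6} 1  {3,5,6} 3  {4,5,6} 3
  4 to go: {1,2,4,6} 1  {2,4,5,6} 4  {3,4,5,6} 6
  5 to go: {0,1,2,4,6} 1  {1,2,4,5,6} 5  {2,3,4,5,6} 10
  if 0:k drops first: 15 orders
  if 3:l drops first: 6 orders
heap linearizations: 21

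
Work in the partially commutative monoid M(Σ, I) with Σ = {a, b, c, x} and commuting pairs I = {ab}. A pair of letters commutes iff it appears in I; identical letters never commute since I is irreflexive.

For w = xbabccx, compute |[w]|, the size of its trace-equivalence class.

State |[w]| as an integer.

#0=x has no predecessor
#1=b depends on [0:x]
#2=a depends on [0:x]
#3=b depends on [1:b]
#4=c depends on [2:a, 3:b]
#5=c depends on [4:c]
#6=x depends on [5:c]
sources: [0:x]
N(rest) = Σ N(rest − s) over sources s of rest; N(one piece) = 1:
  size 1 → [6]=1
  size 2 → [5,6]=1
  size 3 → [4,5,6]=1
  size 4 → [2,4,5,6]=1  [3,4,5,6]=1
  size 5 → [1,3,4,5,6]=1  [2,3,4,5,6]=2
  first=0(x) contributes 3

3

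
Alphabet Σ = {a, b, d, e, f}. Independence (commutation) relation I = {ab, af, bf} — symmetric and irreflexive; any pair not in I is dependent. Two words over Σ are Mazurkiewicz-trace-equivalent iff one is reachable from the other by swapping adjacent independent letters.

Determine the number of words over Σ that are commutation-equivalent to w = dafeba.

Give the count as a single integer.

piece 0:d — minimal
piece 1:a rests on {0:d}
piece 2:f rests on {0:d}
piece 3:e rests on {1:a, 2:f}
piece 4:b rests on {3:e}
piece 5:a rests on {3:e}
minimal pieces: {0:d}
ways to finish when only these pieces remain (= sum over removing one remaining piece with nothing left below it):
  1 left: {4}→1  {5}→1
  2 left: {4,5}→2
  3 left: {3,4,5}→2
  4 left: {1,3,4,5}→2  {2,3,4,5}→2
  placing 0:d first → 4 extensions

4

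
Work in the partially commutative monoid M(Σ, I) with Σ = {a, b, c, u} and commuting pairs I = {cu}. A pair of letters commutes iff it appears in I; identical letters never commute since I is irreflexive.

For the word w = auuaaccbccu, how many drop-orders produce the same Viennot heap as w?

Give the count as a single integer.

piece 0:a — minimal
piece 1:u rests on {0:a}
piece 2:u rests on {1:u}
piece 3:a rests on {2:u}
piece 4:a rests on {3:a}
piece 5:c rests on {4:a}
piece 6:c rests on {5:c}
piece 7:b rests on {6:c}
piece 8:c rests on {7:b}
piece 9:c rests on {8:c}
piece 10:u rests on {7:b}
minimal pieces: {0:a}
ways to finish when only these pieces remain (= sum over removing one remaining piece with nothing left below it):
  1 left: {9}→1  {10}→1
  2 left: {8,9}→1  {9,10}→2
  3 left: {8,9,10}→3
  4 left: {7,8,9,10}→3
  5 left: {6,7,8,9,10}→3
  6 left: {5,6,7,8,9,10}→3
  7 left: {4,5,6,7,8,9,10}→3
  8 left: {3,4,5,6,7,8,9,10}→3
  9 left: {2,3,4,5,6,7,8,9,10}→3
  placing 0:a first → 3 extensions

3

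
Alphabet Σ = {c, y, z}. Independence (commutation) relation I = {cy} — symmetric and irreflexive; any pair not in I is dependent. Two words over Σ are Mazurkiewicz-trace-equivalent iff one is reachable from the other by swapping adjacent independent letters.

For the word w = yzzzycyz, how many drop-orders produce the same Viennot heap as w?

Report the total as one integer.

0(y) covers ∅
1(z) covers 0:y
2(z) covers 1:z
3(z) covers 2:z
4(y) covers 3:z
5(c) covers 3:z
6(y) covers 4:y
7(z) covers 5:c, 6:y
floor of heap: 0:y
completions by unplaced set U, small U first (add the entries for U minus each lowest piece of U):
  |U|=1: {7}:1
  |U|=2: {5,7}:1  {6,7}:1
  |U|=3: {4,6,7}:1  {5,6,7}:2
  |U|=4: {4,5,6,7}:3
  |U|=5: {3,4,5,6,7}:3
  |U|=6: {2,3,4,5,6,7}:3
  start at 0(y): 3

3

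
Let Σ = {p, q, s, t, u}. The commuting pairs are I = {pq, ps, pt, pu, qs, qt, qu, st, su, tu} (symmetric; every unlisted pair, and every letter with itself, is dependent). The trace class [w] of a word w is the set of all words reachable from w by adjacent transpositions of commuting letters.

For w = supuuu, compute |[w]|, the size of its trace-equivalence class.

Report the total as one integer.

drop 0:s onto floor
drop 1:u onto floor
drop 2:p onto floor
drop 3:u onto {1:u}
drop 4:u onto {3:u}
drop 5:u onto {4:u}
ground layer = {0:s, 1:u, 2:p}
drop-orders for the pieces not yet dropped (sum over which currently-grounded one goes next):
  1 to go: {0} 1  {2} 1  {5} 1
  2 to go: {0,2} 2  {0,5} 2  {2,5} 2  {4,5} 1
  3 to go: {0,2,5} 6  {0,4,5} 3  {2,4,5} 3  {3,4,5} 1
  4 to go: {0,2,4,5} 12  {0,3,4,5} 4  {1,3,4,5} 1  {2,3,4,5} 4
  if 0:s drops first: 5 orders
  if 1:u drops first: 20 orders
  if 2:p drops first: 5 orders
heap linearizations: 30

30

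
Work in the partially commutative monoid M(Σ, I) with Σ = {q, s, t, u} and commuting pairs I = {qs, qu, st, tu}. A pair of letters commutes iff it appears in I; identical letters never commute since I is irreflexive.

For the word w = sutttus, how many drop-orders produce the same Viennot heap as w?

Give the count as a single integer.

#0=s has no predecessor
#1=u depends on [0:s]
#2=t has no predecessor
#3=t depends on [2:t]
#4=t depends on [3:t]
#5=u depends on [1:u]
#6=s depends on [5:u]
sources: [0:s, 2:t]
N(rest) = Σ N(rest − s) over sources s of rest; N(one piece) = 1:
  size 1 → [4]=1  [6]=1
  size 2 → [3,4]=1  [4,6]=2  [5,6]=1
  size 3 → [1,5,6]=1  [2,3,4]=1  [3,4,6]=3  [4,5,6]=3
  size 4 → [0,1,5,6]=1  [1,4,5,6]=4  [2,3,4,6]=4  [3,4,5,6]=6
  size 5 → [0,1,4,5,6]=5  [1,3,4,5,6]=10  [2,3,4,5,6]=10
  first=0(s) contributes 20
  first=2(t) contributes 15
|[w]| = 35

35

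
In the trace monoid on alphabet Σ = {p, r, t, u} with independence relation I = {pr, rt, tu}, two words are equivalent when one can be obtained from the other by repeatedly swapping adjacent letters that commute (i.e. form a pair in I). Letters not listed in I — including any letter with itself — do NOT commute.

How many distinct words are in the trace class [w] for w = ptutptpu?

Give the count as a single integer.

3

#0=p has no predecessor
#1=t depends on [0:p]
#2=u depends on [0:p]
#3=t depends on [1:t]
#4=p depends on [2:u, 3:t]
#5=t depends on [4:p]
#6=p depends on [5:t]
#7=u depends on [6:p]
sources: [0:p]
N(rest) = Σ N(rest − s) over sources s of rest; N(one piece) = 1:
  size 1 → [7]=1
  size 2 → [6,7]=1
  size 3 → [5,6,7]=1
  size 4 → [4,5,6,7]=1
  size 5 → [2,4,5,6,7]=1  [3,4,5,6,7]=1
  size 6 → [1,3,4,5,6,7]=1  [2,3,4,5,6,7]=2
  first=0(p) contributes 3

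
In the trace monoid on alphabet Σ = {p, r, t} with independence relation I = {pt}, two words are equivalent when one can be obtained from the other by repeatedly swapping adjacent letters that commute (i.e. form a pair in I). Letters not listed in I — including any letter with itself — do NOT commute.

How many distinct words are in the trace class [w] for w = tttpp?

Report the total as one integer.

10

drop 0:t onto floor
drop 1:t onto {0:t}
drop 2:t onto {1:t}
drop 3:p onto floor
drop 4:p onto {3:p}
ground layer = {0:t, 3:p}
drop-orders for the pieces not yet dropped (sum over which currently-grounded one goes next):
  1 to go: {2} 1  {4} 1
  2 to go: {1,2} 1  {2,4} 2  {3,4} 1
  3 to go: {0,1,2} 1  {1,2,4} 3  {2,3,4} 3
  if 0:t drops first: 6 orders
  if 3:p drops first: 4 orders
heap linearizations: 10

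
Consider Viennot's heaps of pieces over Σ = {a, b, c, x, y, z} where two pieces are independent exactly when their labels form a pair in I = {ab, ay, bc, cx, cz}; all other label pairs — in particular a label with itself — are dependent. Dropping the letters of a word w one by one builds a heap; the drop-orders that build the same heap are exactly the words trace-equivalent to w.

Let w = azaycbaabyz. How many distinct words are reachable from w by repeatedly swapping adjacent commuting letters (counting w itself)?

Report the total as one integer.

50

0(a) covers ∅
1(z) covers 0:a
2(a) covers 1:z
3(y) covers 1:z
4(c) covers 2:a, 3:y
5(b) covers 3:y
6(a) covers 4:c
7(a) covers 6:a
8(b) covers 5:b
9(y) covers 4:c, 8:b
10(z) covers 7:a, 9:y
floor of heap: 0:a
completions by unplaced set U, small U first (add the entries for U minus each lowest piece of U):
  |U|=1: {10}:1
  |U|=2: {7,10}:1  {9,10}:1
  |U|=3: {6,7,10}:1  {7,9,10}:2  {8,9,10}:1
  |U|=4: {5,8,9,10}:1  {6,7,9,10}:3  {7,8,9,10}:3
  |U|=5: {4,6,7,9,10}:3  {5,7,8,9,10}:4  {6,7,8,9,10}:6
  |U|=6: {2,4,6,7,9,10}:3  {4,6,7,8,9,10}:9  {5,6,7,8,9,10}:10
  |U|=7: {2,4,6,7,8,9,10}:12  {4,5,6,7,8,9,10}:19
  |U|=8: {2,4,5,6,7,8,9,10}:31  {3,4,5,6,7,8,9,10}:19
  |U|=9: {2,3,4,5,6,7,8,9,10}:50
  start at 0(a): 50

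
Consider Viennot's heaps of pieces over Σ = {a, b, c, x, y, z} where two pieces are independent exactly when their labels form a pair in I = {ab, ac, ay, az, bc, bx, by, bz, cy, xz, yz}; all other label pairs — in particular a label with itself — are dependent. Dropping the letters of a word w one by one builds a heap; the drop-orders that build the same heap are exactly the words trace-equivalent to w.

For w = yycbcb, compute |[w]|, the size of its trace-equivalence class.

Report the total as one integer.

#0=y has no predecessor
#1=y depends on [0:y]
#2=c has no predecessor
#3=b has no predecessor
#4=c depends on [2:c]
#5=b depends on [3:b]
sources: [0:y, 2:c, 3:b]
N(rest) = Σ N(rest − s) over sources s of rest; N(one piece) = 1:
  size 1 → [1]=1  [4]=1  [5]=1
  size 2 → [0,1]=1  [1,4]=2  [1,5]=2  [2,4]=1  [3,5]=1  [4,5]=2
  size 3 → [0,1,4]=3  [0,1,5]=3  [1,2,4]=3  [1,3,5]=3  [1,4,5]=6  [2,4,5]=3  [3,4,5]=3
  size 4 → [0,1,2,4]=6  [0,1,3,5]=6  [0,1,4,5]=12  [1,2,4,5]=12  [1,3,4,5]=12  [2,3,4,5]=6
  first=0(y) contributes 30
  first=2(c) contributes 30
  first=3(b) contributes 30
|[w]| = 90

90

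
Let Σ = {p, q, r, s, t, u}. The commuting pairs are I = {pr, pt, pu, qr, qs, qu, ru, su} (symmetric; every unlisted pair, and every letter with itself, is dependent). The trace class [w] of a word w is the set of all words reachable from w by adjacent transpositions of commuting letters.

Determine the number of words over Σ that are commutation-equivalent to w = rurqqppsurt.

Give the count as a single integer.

675

0(r) covers ∅
1(u) covers ∅
2(r) covers 0:r
3(q) covers ∅
4(q) covers 3:q
5(p) covers 4:q
6(p) covers 5:p
7(s) covers 2:r, 6:p
8(u) covers 1:u
9(r) covers 7:s
10(t) covers 8:u, 9:r
floor of heap: 0:r, 1:u, 3:q
completions by unplaced set U, small U first (add the entries for U minus each lowest piece of U):
  |U|=1: {10}:1
  |U|=2: {8,10}:1  {9,10}:1
  |U|=3: {1,8,10}:1  {7,9,10}:1  {8,9,10}:2
  |U|=4: {1,8,9,10}:3  {2,7,9,10}:1  {6,7,9,10}:1  {7,8,9,10}:3
  |U|=5: {0,2,7,9,10}:1  {1,7,8,9,10}:6  {2,6,7,9,10}:2  {2,7,8,9,10}:4  {5,6,7,9,10}:1  {6,7,8,9,10}:4
  |U|=6: {0,2,6,7,9,10}:3  {0,2,7,8,9,10}:5  {1,2,7,8,9,10}:10  {1,6,7,8,9,10}:10  {2,5,6,7,9,10}:3  {2,6,7,8,9,10}:10  {4,5,6,7,9,10}:1  {5,6,7,8,9,10}:5
  |U|=7: {0,1,2,7,8,9,10}:15  {0,2,5,6,7,9,10}:6  {0,2,6,7,8,9,10}:18  {1,2,6,7,8,9,10}:30  {1,5,6,7,8,9,10}:15  {2,4,5,6,7,9,10}:4  {2,5,6,7,8,9,10}:18  {3,4,5,6,7,9,10}:1  {4,5,6,7,8,9,10}:6
  |U|=8: {0,1,2,6,7,8,9,10}:63  {0,2,4,5,6,7,9,10}:10  {0,2,5,6,7,8,9,10}:42  {1,2,5,6,7,8,9,10}:63  {1,4,5,6,7,8,9,10}:21  {2,3,4,5,6,7,9,10}:5  {2,4,5,6,7,8,9,10}:28  {3,4,5,6,7,8,9,10}:7
  |U|=9: {0,1,2,5,6,7,8,9,10}:168  {0,2,3,4,5,6,7,9,10}:15  {0,2,4,5,6,7,8,9,10}:80  {1,2,4,5,6,7,8,9,10}:112  {1,3,4,5,6,7,8,9,10}:28  {2,3,4,5,6,7,8,9,10}:40
  start at 0(r): 180
  start at 1(u): 135
  start at 3(q): 360
sum over floor = 675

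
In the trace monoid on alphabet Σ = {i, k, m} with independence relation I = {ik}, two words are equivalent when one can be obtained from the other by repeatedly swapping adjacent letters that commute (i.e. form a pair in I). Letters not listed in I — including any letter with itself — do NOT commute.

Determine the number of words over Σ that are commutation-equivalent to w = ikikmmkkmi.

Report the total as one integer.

6

drop 0:i onto floor
drop 1:k onto floor
drop 2:i onto {0:i}
drop 3:k onto {1:k}
drop 4:m onto {2:i, 3:k}
drop 5:m onto {4:m}
drop 6:k onto {5:m}
drop 7:k onto {6:k}
drop 8:m onto {7:k}
drop 9:i onto {8:m}
ground layer = {0:i, 1:k}
drop-orders for the pieces not yet dropped (sum over which currently-grounded one goes next):
  1 to go: {9} 1
  2 to go: {8,9} 1
  3 to go: {7,8,9} 1
  4 to go: {6,7,8,9} 1
  5 to go: {5,6,7,8,9} 1
  6 to go: {4,5,6,7,8,9} 1
  7 to go: {2,4,5,6,7,8,9} 1  {3,4,5,6,7,8,9} 1
  8 to go: {0,2,4,5,6,7,8,9} 1  {1,3,4,5,6,7,8,9} 1  {2,3,4,5,6,7,8,9} 2
  if 0:i drops first: 3 orders
  if 1:k drops first: 3 orders
heap linearizations: 6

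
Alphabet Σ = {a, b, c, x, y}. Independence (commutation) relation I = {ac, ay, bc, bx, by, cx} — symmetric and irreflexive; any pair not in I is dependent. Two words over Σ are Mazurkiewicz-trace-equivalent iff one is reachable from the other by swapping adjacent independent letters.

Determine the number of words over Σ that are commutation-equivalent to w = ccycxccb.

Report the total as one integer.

32

piece 0:c — minimal
piece 1:c rests on {0:c}
piece 2:y rests on {1:c}
piece 3:c rests on {2:y}
piece 4:x rests on {2:y}
piece 5:c rests on {3:c}
piece 6:c rests on {5:c}
piece 7:b — minimal
minimal pieces: {0:c, 7:b}
ways to finish when only these pieces remain (= sum over removing one remaining piece with nothing left below it):
  1 left: {4}→1  {6}→1  {7}→1
  2 left: {4,6}→2  {4,7}→2  {5,6}→1  {6,7}→2
  3 left: {3,5,6}→1  {4,5,6}→3  {4,6,7}→6  {5,6,7}→3
  4 left: {3,4,5,6}→4  {3,5,6,7}→4  {4,5,6,7}→12
  5 left: {2,3,4,5,6}→4  {3,4,5,6,7}→20
  6 left: {1,2,3,4,5,6}→4  {2,3,4,5,6,7}→24
  placing 0:c first → 28 extensions
  placing 7:b first → 4 extensions
total linear extensions = 32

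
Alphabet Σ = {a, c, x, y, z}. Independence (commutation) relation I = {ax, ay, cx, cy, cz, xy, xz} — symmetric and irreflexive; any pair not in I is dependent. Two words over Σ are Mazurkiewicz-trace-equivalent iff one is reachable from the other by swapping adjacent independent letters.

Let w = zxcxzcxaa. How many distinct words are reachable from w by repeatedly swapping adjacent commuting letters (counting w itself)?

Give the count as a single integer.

0(z) covers ∅
1(x) covers ∅
2(c) covers ∅
3(x) covers 1:x
4(z) covers 0:z
5(c) covers 2:c
6(x) covers 3:x
7(a) covers 4:z, 5:c
8(a) covers 7:a
floor of heap: 0:z, 1:x, 2:c
completions by unplaced set U, small U first (add the entries for U minus each lowest piece of U):
  |U|=1: {6}:1  {8}:1
  |U|=2: {3,6}:1  {6,8}:2  {7,8}:1
  |U|=3: {1,3,6}:1  {3,6,8}:3  {4,7,8}:1  {5,7,8}:1  {6,7,8}:3
  |U|=4: {0,4,7,8}:1  {1,3,6,8}:4  {2,5,7,8}:1  {3,6,7,8}:6  {4,5,7,8}:2  {4,6,7,8}:4  {5,6,7,8}:4
  |U|=5: {0,4,5,7,8}:3  {0,4,6,7,8}:5  {1,3,6,7,8}:10  {2,4,5,7,8}:3  {2,5,6,7,8}:5  {3,4,6,7,8}:10  {3,5,6,7,8}:10  {4,5,6,7,8}:10
  |U|=6: {0,2,4,5,7,8}:6  {0,3,4,6,7,8}:15  {0,4,5,6,7,8}:18  {1,3,4,6,7,8}:20  {1,3,5,6,7,8}:20  {2,3,5,6,7,8}:15  {2,4,5,6,7,8}:18  {3,4,5,6,7,8}:30
  |U|=7: {0,1,3,4,6,7,8}:35  {0,2,4,5,6,7,8}:42  {0,3,4,5,6,7,8}:63  {1,2,3,5,6,7,8}:35  {1,3,4,5,6,7,8}:70  {2,3,4,5,6,7,8}:63
  start at 0(z): 168
  start at 1(x): 168
  start at 2(c): 168
sum over floor = 504

504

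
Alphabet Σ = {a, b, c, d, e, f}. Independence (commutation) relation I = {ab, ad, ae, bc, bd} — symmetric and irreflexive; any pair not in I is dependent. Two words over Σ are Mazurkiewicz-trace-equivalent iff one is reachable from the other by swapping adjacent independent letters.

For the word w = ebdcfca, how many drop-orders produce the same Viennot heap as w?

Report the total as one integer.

3

drop 0:e onto floor
drop 1:b onto {0:e}
drop 2:d onto {0:e}
drop 3:c onto {2:d}
drop 4:f onto {1:b, 3:c}
drop 5:c onto {4:f}
drop 6:a onto {5:c}
ground layer = {0:e}
drop-orders for the pieces not yet dropped (sum over which currently-grounded one goes next):
  1 to go: {6} 1
  2 to go: {5,6} 1
  3 to go: {4,5,6} 1
  4 to go: {1,4,5,6} 1  {3,4,5,6} 1
  5 to go: {1,3,4,5,6} 2  {2,3,4,5,6} 1
  if 0:e drops first: 3 orders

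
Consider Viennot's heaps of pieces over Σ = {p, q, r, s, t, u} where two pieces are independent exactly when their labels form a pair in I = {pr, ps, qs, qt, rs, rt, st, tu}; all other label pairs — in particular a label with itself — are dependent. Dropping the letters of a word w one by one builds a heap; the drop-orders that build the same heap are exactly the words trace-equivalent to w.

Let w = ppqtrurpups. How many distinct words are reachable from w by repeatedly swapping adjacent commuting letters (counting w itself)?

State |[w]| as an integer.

0(p) covers ∅
1(p) covers 0:p
2(q) covers 1:p
3(t) covers 1:p
4(r) covers 2:q
5(u) covers 4:r
6(r) covers 5:u
7(p) covers 3:t, 5:u
8(u) covers 6:r, 7:p
9(p) covers 8:u
10(s) covers 8:u
floor of heap: 0:p
completions by unplaced set U, small U first (add the entries for U minus each lowest piece of U):
  |U|=1: {9}:1  {10}:1
  |U|=2: {9,10}:2
  |U|=3: {8,9,10}:2
  |U|=4: {6,8,9,10}:2  {7,8,9,10}:2
  |U|=5: {3,7,8,9,10}:2  {6,7,8,9,10}:4
  |U|=6: {3,6,7,8,9,10}:6  {5,6,7,8,9,10}:4
  |U|=7: {3,5,6,7,8,9,10}:10  {4,5,6,7,8,9,10}:4
  |U|=8: {2,4,5,6,7,8,9,10}:4  {3,4,5,6,7,8,9,10}:14
  |U|=9: {2,3,4,5,6,7,8,9,10}:18
  start at 0(p): 18

18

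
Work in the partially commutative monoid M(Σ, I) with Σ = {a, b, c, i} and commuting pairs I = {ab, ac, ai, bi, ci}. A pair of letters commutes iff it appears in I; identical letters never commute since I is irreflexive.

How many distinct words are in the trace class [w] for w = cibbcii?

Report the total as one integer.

piece 0:c — minimal
piece 1:i — minimal
piece 2:b rests on {0:c}
piece 3:b rests on {2:b}
piece 4:c rests on {3:b}
piece 5:i rests on {1:i}
piece 6:i rests on {5:i}
minimal pieces: {0:c, 1:i}
ways to finish when only these pieces remain (= sum over removing one remaining piece with nothing left below it):
  1 left: {4}→1  {6}→1
  2 left: {3,4}→1  {4,6}→2  {5,6}→1
  3 left: {1,5,6}→1  {2,3,4}→1  {3,4,6}→3  {4,5,6}→3
  4 left: {0,2,3,4}→1  {1,4,5,6}→4  {2,3,4,6}→4  {3,4,5,6}→6
  5 left: {0,2,3,4,6}→5  {1,3,4,5,6}→10  {2,3,4,5,6}→10
  placing 0:c first → 20 extensions
  placing 1:i first → 15 extensions
total linear extensions = 35

35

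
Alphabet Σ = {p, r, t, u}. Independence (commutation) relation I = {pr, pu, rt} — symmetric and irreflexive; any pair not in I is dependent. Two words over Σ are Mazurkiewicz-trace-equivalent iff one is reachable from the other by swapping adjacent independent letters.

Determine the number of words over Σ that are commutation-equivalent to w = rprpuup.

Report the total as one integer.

35

#0=r has no predecessor
#1=p has no predecessor
#2=r depends on [0:r]
#3=p depends on [1:p]
#4=u depends on [2:r]
#5=u depends on [4:u]
#6=p depends on [3:p]
sources: [0:r, 1:p]
N(rest) = Σ N(rest − s) over sources s of rest; N(one piece) = 1:
  size 1 → [5]=1  [6]=1
  size 2 → [3,6]=1  [4,5]=1  [5,6]=2
  size 3 → [1,3,6]=1  [2,4,5]=1  [3,5,6]=3  [4,5,6]=3
  size 4 → [0,2,4,5]=1  [1,3,5,6]=4  [2,4,5,6]=4  [3,4,5,6]=6
  size 5 → [0,2,4,5,6]=5  [1,3,4,5,6]=10  [2,3,4,5,6]=10
  first=0(r) contributes 20
  first=1(p) contributes 15
|[w]| = 35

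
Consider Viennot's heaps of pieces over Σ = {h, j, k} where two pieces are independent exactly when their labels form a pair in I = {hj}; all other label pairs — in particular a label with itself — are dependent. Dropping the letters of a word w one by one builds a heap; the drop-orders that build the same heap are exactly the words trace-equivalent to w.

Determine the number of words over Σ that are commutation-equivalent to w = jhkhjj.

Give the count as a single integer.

6

drop 0:j onto floor
drop 1:h onto floor
drop 2:k onto {0:j, 1:h}
drop 3:h onto {2:k}
drop 4:j onto {2:k}
drop 5:j onto {4:j}
ground layer = {0:j, 1:h}
drop-orders for the pieces not yet dropped (sum over which currently-grounded one goes next):
  1 to go: {3} 1  {5} 1
  2 to go: {3,5} 2  {4,5} 1
  3 to go: {3,4,5} 3
  4 to go: {2,3,4,5} 3
  if 0:j drops first: 3 orders
  if 1:h drops first: 3 orders
heap linearizations: 6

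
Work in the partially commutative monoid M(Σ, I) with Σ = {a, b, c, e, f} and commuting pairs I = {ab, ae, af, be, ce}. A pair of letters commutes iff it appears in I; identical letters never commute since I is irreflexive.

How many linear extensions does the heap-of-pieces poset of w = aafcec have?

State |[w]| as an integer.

12

0(a) covers ∅
1(a) covers 0:a
2(f) covers ∅
3(c) covers 1:a, 2:f
4(e) covers 2:f
5(c) covers 3:c
floor of heap: 0:a, 2:f
completions by unplaced set U, small U first (add the entries for U minus each lowest piece of U):
  |U|=1: {4}:1  {5}:1
  |U|=2: {3,5}:1  {4,5}:2
  |U|=3: {1,3,5}:1  {3,4,5}:3
  |U|=4: {0,1,3,5}:1  {1,3,4,5}:4  {2,3,4,5}:3
  start at 0(a): 7
  start at 2(f): 5
sum over floor = 12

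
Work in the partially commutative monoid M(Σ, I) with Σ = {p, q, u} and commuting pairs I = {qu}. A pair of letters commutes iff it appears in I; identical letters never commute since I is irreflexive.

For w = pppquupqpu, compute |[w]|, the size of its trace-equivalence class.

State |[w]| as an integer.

3

piece 0:p — minimal
piece 1:p rests on {0:p}
piece 2:p rests on {1:p}
piece 3:q rests on {2:p}
piece 4:u rests on {2:p}
piece 5:u rests on {4:u}
piece 6:p rests on {3:q, 5:u}
piece 7:q rests on {6:p}
piece 8:p rests on {7:q}
piece 9:u rests on {8:p}
minimal pieces: {0:p}
ways to finish when only these pieces remain (= sum over removing one remaining piece with nothing left below it):
  1 left: {9}→1
  2 left: {8,9}→1
  3 left: {7,8,9}→1
  4 left: {6,7,8,9}→1
  5 left: {3,6,7,8,9}→1  {5,6,7,8,9}→1
  6 left: {3,5,6,7,8,9}→2  {4,5,6,7,8,9}→1
  7 left: {3,4,5,6,7,8,9}→3
  8 left: {2,3,4,5,6,7,8,9}→3
  placing 0:p first → 3 extensions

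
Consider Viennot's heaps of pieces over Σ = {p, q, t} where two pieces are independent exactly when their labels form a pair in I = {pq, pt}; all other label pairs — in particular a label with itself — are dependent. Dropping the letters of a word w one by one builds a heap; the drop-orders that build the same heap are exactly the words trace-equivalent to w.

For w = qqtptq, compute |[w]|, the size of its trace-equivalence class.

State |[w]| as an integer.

6

#0=q has no predecessor
#1=q depends on [0:q]
#2=t depends on [1:q]
#3=p has no predecessor
#4=t depends on [2:t]
#5=q depends on [4:t]
sources: [0:q, 3:p]
N(rest) = Σ N(rest − s) over sources s of rest; N(one piece) = 1:
  size 1 → [3]=1  [5]=1
  size 2 → [3,5]=2  [4,5]=1
  size 3 → [2,4,5]=1  [3,4,5]=3
  size 4 → [1,2,4,5]=1  [2,3,4,5]=4
  first=0(q) contributes 5
  first=3(p) contributes 1
|[w]| = 6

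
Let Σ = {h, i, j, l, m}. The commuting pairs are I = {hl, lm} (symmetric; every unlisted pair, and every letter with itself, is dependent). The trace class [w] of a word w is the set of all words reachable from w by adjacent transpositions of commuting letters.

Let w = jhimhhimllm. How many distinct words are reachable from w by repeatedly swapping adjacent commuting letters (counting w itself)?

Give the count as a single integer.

#0=j has no predecessor
#1=h depends on [0:j]
#2=i depends on [1:h]
#3=m depends on [2:i]
#4=h depends on [3:m]
#5=h depends on [4:h]
#6=i depends on [5:h]
#7=m depends on [6:i]
#8=l depends on [6:i]
#9=l depends on [8:l]
#10=m depends on [7:m]
sources: [0:j]
N(rest) = Σ N(rest − s) over sources s of rest; N(one piece) = 1:
  size 1 → [9]=1  [10]=1
  size 2 → [7,10]=1  [8,9]=1  [9,10]=2
  size 3 → [7,9,10]=3  [8,9,10]=3
  size 4 → [7,8,9,10]=6
  size 5 → [6,7,8,9,10]=6
  size 6 → [5,6,7,8,9,10]=6
  size 7 → [4,5,6,7,8,9,10]=6
  size 8 → [3,4,5,6,7,8,9,10]=6
  size 9 → [2,3,4,5,6,7,8,9,10]=6
  first=0(j) contributes 6

6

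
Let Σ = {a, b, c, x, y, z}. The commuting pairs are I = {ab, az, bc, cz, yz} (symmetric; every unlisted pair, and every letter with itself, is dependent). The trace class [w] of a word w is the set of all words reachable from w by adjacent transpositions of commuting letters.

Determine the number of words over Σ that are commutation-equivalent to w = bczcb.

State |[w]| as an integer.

drop 0:b onto floor
drop 1:c onto floor
drop 2:z onto {0:b}
drop 3:c onto {1:c}
drop 4:b onto {2:z}
ground layer = {0:b, 1:c}
drop-orders for the pieces not yet dropped (sum over which currently-grounded one goes next):
  1 to go: {3} 1  {4} 1
  2 to go: {1,3} 1  {2,4} 1  {3,4} 2
  3 to go: {0,2,4} 1  {1,3,4} 3  {2,3,4} 3
  if 0:b drops first: 6 orders
  if 1:c drops first: 4 orders
heap linearizations: 10

10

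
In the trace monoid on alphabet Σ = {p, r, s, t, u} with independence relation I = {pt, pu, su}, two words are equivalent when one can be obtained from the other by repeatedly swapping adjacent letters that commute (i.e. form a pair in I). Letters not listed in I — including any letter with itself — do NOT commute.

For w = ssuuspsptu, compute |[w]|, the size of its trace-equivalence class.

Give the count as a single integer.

70

#0=s has no predecessor
#1=s depends on [0:s]
#2=u has no predecessor
#3=u depends on [2:u]
#4=s depends on [1:s]
#5=p depends on [4:s]
#6=s depends on [5:p]
#7=p depends on [6:s]
#8=t depends on [3:u, 6:s]
#9=u depends on [8:t]
sources: [0:s, 2:u]
N(rest) = Σ N(rest − s) over sources s of rest; N(one piece) = 1:
  size 1 → [7]=1  [9]=1
  size 2 → [7,9]=2  [8,9]=1
  size 3 → [3,8,9]=1  [7,8,9]=3
  size 4 → [2,3,8,9]=1  [3,7,8,9]=4  [6,7,8,9]=3
  size 5 → [2,3,7,8,9]=5  [3,6,7,8,9]=7  [5,6,7,8,9]=3
  size 6 → [2,3,6,7,8,9]=12  [3,5,6,7,8,9]=10  [4,5,6,7,8,9]=3
  size 7 → [1,4,5,6,7,8,9]=3  [2,3,5,6,7,8,9]=22  [3,4,5,6,7,8,9]=13
  size 8 → [0,1,4,5,6,7,8,9]=3  [1,3,4,5,6,7,8,9]=16  [2,3,4,5,6,7,8,9]=35
  first=0(s) contributes 51
  first=2(u) contributes 19
|[w]| = 70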